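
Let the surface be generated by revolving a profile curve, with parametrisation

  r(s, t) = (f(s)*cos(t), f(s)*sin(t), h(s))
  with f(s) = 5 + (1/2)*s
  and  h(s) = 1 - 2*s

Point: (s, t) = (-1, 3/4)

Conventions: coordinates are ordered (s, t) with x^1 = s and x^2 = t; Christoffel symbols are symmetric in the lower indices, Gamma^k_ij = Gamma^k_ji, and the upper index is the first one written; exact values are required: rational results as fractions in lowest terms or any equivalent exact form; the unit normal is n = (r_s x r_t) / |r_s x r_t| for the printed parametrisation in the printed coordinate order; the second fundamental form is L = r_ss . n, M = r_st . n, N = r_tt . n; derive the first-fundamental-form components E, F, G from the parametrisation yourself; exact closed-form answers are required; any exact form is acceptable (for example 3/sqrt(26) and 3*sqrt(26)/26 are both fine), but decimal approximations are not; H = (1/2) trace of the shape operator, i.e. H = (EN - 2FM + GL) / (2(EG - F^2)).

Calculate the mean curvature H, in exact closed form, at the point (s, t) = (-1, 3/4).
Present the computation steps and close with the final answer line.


f = 9/2, f' = 1/2, f'' = 0, h' = -2, h'' = 0
E = 17/4, F = 0, G = 81/4; answer radicand W^2 = 17/4
unnormalised second-form numerators: l = 0, m = 0, n = -9; L = l/sqrt(17/4), and similarly M = m/sqrt(W^2), N = n/sqrt(W^2)
H = (E*n - 2*F*m + G*l) / (2*(EG - F^2)*sqrt(W^2)); E*n - 2*F*m + G*l = -153/4, EG - F^2 = 1377/16, so H = (-2/9)/sqrt(17/4)

Answer: H = -4*sqrt(17)/153


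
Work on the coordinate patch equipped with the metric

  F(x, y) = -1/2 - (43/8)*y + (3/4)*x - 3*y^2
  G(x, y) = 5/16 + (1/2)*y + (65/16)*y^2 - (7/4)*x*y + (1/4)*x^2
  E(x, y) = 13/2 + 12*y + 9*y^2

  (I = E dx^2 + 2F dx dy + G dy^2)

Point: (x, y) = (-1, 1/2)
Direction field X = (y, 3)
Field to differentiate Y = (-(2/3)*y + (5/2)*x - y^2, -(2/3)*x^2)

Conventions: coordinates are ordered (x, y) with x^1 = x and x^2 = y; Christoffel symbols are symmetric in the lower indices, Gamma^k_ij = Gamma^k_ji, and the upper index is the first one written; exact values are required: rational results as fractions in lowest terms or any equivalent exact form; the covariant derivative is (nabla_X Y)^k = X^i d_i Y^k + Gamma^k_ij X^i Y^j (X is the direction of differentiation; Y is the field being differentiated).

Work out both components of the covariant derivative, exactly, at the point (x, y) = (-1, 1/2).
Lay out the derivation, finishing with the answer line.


E = 59/4, F = -75/16, G = 173/64 at the point
E_x = 0, E_y = 21, F_x = 3/4, F_y = -67/8, G_x = -11/8, G_y = 101/16
EG - F^2 = 2291/128;  g^inv = (128/2291) * [[173/64, 75/16], [75/16, 59/4]]
first-kind symbols [ij,l] = (1/2)(d_i g_jl + d_j g_il - d_l g_ij): [xx,x] = E_x/2 = 0, [xx,y] = F_x - E_y/2 = -39/4, [xy,x] = E_y/2 = 21/2, [xy,y] = G_x/2 = -11/16, [yy,x] = F_y - G_x/2 = -123/16, [yy,y] = G_y/2 = 101/32
Gamma^x_ij = (G*[ij,x] - F*[ij,y])/(EG - F^2), Gamma^y_ij = (E*[ij,y] - F*[ij,x])/(EG - F^2)
Gamma_xxx = -5850/2291, Gamma_xxy = 6441/4582, Gamma_xyy = -6129/18328, Gamma_yxx = -18408/2291, Gamma_yxy = 5002/2291, Gamma_yyy = 2693/4582
X = (1/2, 3), Y = (-37/12, -2/3) at the point

Answer: (nabla_X Y)^x = -231227/18328, (nabla_X Y)^y = -41445/4582


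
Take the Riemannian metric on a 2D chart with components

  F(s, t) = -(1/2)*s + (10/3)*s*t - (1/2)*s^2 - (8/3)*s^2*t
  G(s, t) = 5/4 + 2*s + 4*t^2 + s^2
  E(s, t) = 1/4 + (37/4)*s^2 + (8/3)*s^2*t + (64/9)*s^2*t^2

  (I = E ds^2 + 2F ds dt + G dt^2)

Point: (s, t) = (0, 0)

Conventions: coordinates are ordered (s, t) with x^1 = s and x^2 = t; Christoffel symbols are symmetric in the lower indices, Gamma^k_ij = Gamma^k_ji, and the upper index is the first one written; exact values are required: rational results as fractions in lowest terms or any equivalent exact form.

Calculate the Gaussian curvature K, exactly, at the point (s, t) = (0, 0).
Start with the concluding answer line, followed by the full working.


Answer: K = 752/75

E = 1/4, F = 0, G = 5/4, EG - F^2 = 5/16 at the point
E_s = 0, E_t = 0, F_s = -1/2, F_t = 0, G_s = 2, G_t = 0
E_tt = 0, F_st = 10/3, G_ss = 2
Using the Brioschi determinant formula for K from the metric derivatives:
M1 = [[-E_tt/2 + F_st - G_ss/2, E_s/2, F_s - E_t/2], [F_t - G_s/2, E, F], [G_t/2, F, G]] = [[7/3, 0, -1/2], [-1, 1/4, 0], [0, 0, 5/4]]; det M1 = 35/48
M2 = [[0, E_t/2, G_s/2], [E_t/2, E, F], [G_s/2, F, G]] = [[0, 0, 1], [0, 1/4, 0], [1, 0, 5/4]]; det M2 = -1/4
det M1 - det M2 = 47/48; K = 47/48 / (5/16)^2 = 752/75


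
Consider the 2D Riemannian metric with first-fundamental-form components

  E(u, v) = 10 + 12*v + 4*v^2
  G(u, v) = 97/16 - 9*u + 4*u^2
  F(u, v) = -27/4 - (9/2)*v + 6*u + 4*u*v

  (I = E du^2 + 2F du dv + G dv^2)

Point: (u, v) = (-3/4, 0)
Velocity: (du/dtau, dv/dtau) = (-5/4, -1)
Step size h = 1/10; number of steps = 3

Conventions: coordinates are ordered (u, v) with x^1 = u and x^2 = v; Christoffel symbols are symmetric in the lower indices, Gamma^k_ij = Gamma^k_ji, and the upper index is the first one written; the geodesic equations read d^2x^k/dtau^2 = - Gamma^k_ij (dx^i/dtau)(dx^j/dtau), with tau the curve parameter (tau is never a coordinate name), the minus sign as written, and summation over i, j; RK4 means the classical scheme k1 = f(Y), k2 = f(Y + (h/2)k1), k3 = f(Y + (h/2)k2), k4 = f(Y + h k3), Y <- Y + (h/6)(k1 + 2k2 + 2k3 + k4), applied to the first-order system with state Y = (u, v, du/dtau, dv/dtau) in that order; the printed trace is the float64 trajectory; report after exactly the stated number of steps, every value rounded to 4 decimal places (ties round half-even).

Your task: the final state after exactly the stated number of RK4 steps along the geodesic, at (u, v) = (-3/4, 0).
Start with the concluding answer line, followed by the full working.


Answer: u = -1.1494, v = -0.2653, du/dtau = -1.4009, dv/dtau = -0.7726

f(Y) = (du/dtau, dv/dtau, -Gamma^u_ij Y'^i Y'^j, -Gamma^v_ij Y'^i Y'^j) with the Gammas evaluated at the stage position; h = 0.100000; intermediate values shown to 6 dp
step 0: u = -0.7500, v = 0.0000, du/dtau = -1.2500, dv/dtau = -1.0000
step 1:
  k1: at (u, v) = (-0.750000, 0.000000), (du/dtau, dv/dtau) = (-1.250000, -1.000000); Gamma_uuu = 0.000000, Gamma_uuv = 0.249351, Gamma_uvv = 0.000000, Gamma_vuu = 0.000000, Gamma_vuv = -0.311688, Gamma_vvv = 0.000000; k1 = (-1.250000, -1.000000, -0.623377, 0.779221)
  k2: at (u, v) = (-0.812500, -0.050000), (du/dtau, dv/dtau) = (-1.281169, -0.961039); Gamma_uuu = 0.000000, Gamma_uuv = 0.237456, Gamma_uvv = 0.000000, Gamma_vuu = 0.000000, Gamma_vuv = -0.317290, Gamma_vvv = 0.000000; k2 = (-1.281169, -0.961039, -0.584736, 0.781328)
  k3: at (u, v) = (-0.814058, -0.048052), (du/dtau, dv/dtau) = (-1.279237, -0.960934); Gamma_uuu = 0.000000, Gamma_uuv = 0.237320, Gamma_uvv = 0.000000, Gamma_vuu = 0.000000, Gamma_vuv = -0.316938, Gamma_vvv = 0.000000; k3 = (-1.279237, -0.960934, -0.583457, 0.779199)
  k4: at (u, v) = (-0.877924, -0.096093), (du/dtau, dv/dtau) = (-1.308346, -0.922080); Gamma_uuu = 0.000000, Gamma_uuv = 0.225250, Gamma_uvv = 0.000000, Gamma_vuu = 0.000000, Gamma_vuv = -0.321360, Gamma_vvv = 0.000000; k4 = (-1.308346, -0.922080, -0.543483, 0.775376)
  Y <- Y + (h/6)(k1 + 2k2 + 2k3 + k4): u = -0.8780, v = -0.0961, du/dtau = -1.3084, dv/dtau = -0.9221
step 2:
  k1: at (u, v) = (-0.877986, -0.096100), (du/dtau, dv/dtau) = (-1.308387, -0.922072); Gamma_uuu = 0.000000, Gamma_uuv = 0.225241, Gamma_uvv = 0.000000, Gamma_vuu = 0.000000, Gamma_vuv = -0.321358, Gamma_vvv = 0.000000; k1 = (-1.308387, -0.922072, -0.543473, 0.775390)
  k2: at (u, v) = (-0.943405, -0.142204), (du/dtau, dv/dtau) = (-1.335561, -0.883303); Gamma_uuu = 0.000000, Gamma_uuv = 0.213091, Gamma_uvv = 0.000000, Gamma_vuu = 0.000000, Gamma_vuv = -0.324613, Gamma_vvv = 0.000000; k2 = (-1.335561, -0.883303, -0.502769, 0.765895)
  k3: at (u, v) = (-0.944764, -0.140266), (du/dtau, dv/dtau) = (-1.333526, -0.883778); Gamma_uuu = 0.000000, Gamma_uuv = 0.213031, Gamma_uvv = 0.000000, Gamma_vuu = 0.000000, Gamma_vuv = -0.324272, Gamma_vvv = 0.000000; k3 = (-1.333526, -0.883778, -0.502131, 0.764335)
  k4: at (u, v) = (-1.011339, -0.184478), (du/dtau, dv/dtau) = (-1.358601, -0.845639); Gamma_uuu = 0.000000, Gamma_uuv = 0.201011, Gamma_uvv = 0.000000, Gamma_vuu = 0.000000, Gamma_vuv = -0.326431, Gamma_vvv = 0.000000; k4 = (-1.358601, -0.845639, -0.461876, 0.750063)
  Y <- Y + (h/6)(k1 + 2k2 + 2k3 + k4): u = -1.0114, v = -0.1845, du/dtau = -1.3586, dv/dtau = -0.8456
step 3:
  k1: at (u, v) = (-1.011405, -0.184465), (du/dtau, dv/dtau) = (-1.358640, -0.845641); Gamma_uuu = 0.000000, Gamma_uuv = 0.201003, Gamma_uvv = 0.000000, Gamma_vuu = 0.000000, Gamma_vuv = -0.326425, Gamma_vvv = 0.000000; k1 = (-1.358640, -0.845641, -0.461873, 0.750073)
  k2: at (u, v) = (-1.079337, -0.226747), (du/dtau, dv/dtau) = (-1.381734, -0.808137); Gamma_uuu = 0.000000, Gamma_uuv = 0.189183, Gamma_uvv = 0.000000, Gamma_vuu = 0.000000, Gamma_vuv = -0.327526, Gamma_vvv = 0.000000; k2 = (-1.381734, -0.808137, -0.422495, 0.731450)
  k3: at (u, v) = (-1.080492, -0.224872), (du/dtau, dv/dtau) = (-1.379765, -0.809068); Gamma_uuu = 0.000000, Gamma_uuv = 0.189184, Gamma_uvv = 0.000000, Gamma_vuu = 0.000000, Gamma_vuv = -0.327217, Gamma_vvv = 0.000000; k3 = (-1.379765, -0.809068, -0.422381, 0.730561)
  k4: at (u, v) = (-1.149382, -0.265372), (du/dtau, dv/dtau) = (-1.400878, -0.772585); Gamma_uuu = 0.000000, Gamma_uuv = 0.177718, Gamma_uvv = 0.000000, Gamma_vuu = 0.000000, Gamma_vuv = -0.327385, Gamma_vvv = 0.000000; k4 = (-1.400878, -0.772585, -0.384687, 0.708655)
  Y <- Y + (h/6)(k1 + 2k2 + 2k3 + k4): u = -1.1494, v = -0.2653, du/dtau = -1.4009, dv/dtau = -0.7726


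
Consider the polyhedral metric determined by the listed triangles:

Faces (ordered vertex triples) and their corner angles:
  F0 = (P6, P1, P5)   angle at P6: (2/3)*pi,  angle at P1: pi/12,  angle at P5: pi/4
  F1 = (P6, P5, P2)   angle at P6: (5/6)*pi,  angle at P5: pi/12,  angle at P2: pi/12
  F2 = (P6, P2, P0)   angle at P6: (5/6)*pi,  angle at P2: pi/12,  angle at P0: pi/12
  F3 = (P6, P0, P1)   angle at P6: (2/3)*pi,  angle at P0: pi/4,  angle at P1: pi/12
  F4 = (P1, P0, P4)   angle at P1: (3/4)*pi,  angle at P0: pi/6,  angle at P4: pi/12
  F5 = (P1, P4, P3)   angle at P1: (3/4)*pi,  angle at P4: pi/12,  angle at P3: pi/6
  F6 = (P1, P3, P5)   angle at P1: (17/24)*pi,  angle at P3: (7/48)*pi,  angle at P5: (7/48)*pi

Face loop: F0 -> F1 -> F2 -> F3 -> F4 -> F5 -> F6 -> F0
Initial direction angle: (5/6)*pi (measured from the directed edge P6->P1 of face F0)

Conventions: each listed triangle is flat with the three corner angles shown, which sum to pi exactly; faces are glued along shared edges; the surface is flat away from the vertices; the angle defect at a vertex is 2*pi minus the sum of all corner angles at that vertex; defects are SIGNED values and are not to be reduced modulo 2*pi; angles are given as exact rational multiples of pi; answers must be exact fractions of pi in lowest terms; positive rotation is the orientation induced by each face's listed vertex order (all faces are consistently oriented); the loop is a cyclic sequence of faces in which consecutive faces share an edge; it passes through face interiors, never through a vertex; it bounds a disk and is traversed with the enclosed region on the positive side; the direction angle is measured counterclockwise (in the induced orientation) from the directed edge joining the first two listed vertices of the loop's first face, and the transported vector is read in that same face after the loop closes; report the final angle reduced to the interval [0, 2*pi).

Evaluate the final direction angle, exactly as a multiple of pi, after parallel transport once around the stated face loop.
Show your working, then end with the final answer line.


enclosed vertex P1: corner angles sum to (19/8)*pi, defect = 2*pi - (19/8)*pi = (-3/8)*pi
enclosed vertex P6: corner angles sum to 3*pi, defect = 2*pi - 3*pi = -pi
final direction = starting direction + enclosed defect total, reduced mod 2*pi (induced orientation)
final angle = (5/6)*pi - (11/8)*pi = (35/24)*pi (mod 2*pi)

Answer: final direction angle = (35/24)*pi


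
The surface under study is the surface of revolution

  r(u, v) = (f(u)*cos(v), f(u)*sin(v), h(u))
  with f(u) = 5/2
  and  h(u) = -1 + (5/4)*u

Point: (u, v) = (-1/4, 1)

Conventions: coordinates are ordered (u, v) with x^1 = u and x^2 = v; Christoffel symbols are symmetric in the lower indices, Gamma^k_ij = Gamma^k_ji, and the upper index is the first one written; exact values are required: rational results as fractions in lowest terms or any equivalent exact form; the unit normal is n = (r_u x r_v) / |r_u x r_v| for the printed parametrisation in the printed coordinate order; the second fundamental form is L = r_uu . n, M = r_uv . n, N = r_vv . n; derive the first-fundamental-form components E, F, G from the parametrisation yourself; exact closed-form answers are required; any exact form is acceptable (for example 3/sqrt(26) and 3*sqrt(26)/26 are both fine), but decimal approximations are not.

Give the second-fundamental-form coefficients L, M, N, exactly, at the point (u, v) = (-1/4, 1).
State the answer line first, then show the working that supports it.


Answer: L = 0, M = 0, N = 5/2

f = 5/2, f' = 0, f'' = 0, h' = 5/4, h'' = 0
E = 25/16, F = 0, G = 25/4; answer radicand W^2 = 25/16
unnormalised second-form numerators: l = 0, m = 0, n = 25/8; L = l/sqrt(25/16), and similarly M = m/sqrt(W^2), N = n/sqrt(W^2)


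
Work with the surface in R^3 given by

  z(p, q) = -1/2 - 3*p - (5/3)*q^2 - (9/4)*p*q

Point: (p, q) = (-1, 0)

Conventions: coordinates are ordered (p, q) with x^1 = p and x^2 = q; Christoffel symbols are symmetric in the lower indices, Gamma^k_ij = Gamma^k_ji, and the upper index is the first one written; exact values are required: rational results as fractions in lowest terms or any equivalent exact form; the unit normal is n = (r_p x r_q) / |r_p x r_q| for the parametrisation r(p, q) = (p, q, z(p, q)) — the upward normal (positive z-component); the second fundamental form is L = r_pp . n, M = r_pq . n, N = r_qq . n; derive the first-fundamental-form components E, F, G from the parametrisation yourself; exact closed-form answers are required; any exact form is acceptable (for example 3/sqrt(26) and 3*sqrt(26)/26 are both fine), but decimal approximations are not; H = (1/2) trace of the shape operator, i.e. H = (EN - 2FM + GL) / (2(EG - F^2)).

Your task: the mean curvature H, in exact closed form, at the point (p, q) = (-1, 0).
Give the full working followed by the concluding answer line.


z_p = -3, z_q = 9/4, z_pp = 0, z_pq = -9/4, z_qq = -10/3
E = 10, F = -27/4, G = 97/16; answer radicand W^2 = 241/16
unnormalised second-form numerators: l = 0, m = -9/4, n = -10/3; L = l/sqrt(241/16), and similarly M = m/sqrt(W^2), N = n/sqrt(W^2)
H = (E*n - 2*F*m + G*l) / (2*(EG - F^2)*sqrt(W^2)); E*n - 2*F*m + G*l = -1529/24, EG - F^2 = 241/16, so H = (-1529/723)/sqrt(241/16)

Answer: H = -6116*sqrt(241)/174243


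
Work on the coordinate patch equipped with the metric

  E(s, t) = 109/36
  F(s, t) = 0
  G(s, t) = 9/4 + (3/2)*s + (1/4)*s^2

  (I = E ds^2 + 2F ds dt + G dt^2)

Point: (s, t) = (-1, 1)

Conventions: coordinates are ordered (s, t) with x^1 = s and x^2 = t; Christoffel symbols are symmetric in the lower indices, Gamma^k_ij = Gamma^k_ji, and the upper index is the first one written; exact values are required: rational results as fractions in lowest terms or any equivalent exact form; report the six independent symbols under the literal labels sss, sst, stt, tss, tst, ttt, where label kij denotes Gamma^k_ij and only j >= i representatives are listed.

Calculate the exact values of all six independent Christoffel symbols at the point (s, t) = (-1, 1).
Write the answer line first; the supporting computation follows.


Answer: Gamma_sss = 0, Gamma_sst = 0, Gamma_stt = -18/109, Gamma_tss = 0, Gamma_tst = 1/2, Gamma_ttt = 0

E = 109/36, F = 0, G = 1 at the point
E_s = 0, E_t = 0, F_s = 0, F_t = 0, G_s = 1, G_t = 0
EG - F^2 = 109/36;  g^inv = (36/109) * [[1, 0], [0, 109/36]]
first-kind symbols [ij,l] = (1/2)(d_i g_jl + d_j g_il - d_l g_ij): [ss,s] = E_s/2 = 0, [ss,t] = F_s - E_t/2 = 0, [st,s] = E_t/2 = 0, [st,t] = G_s/2 = 1/2, [tt,s] = F_t - G_s/2 = -1/2, [tt,t] = G_t/2 = 0
Gamma^s_ij = (G*[ij,s] - F*[ij,t])/(EG - F^2), Gamma^t_ij = (E*[ij,t] - F*[ij,s])/(EG - F^2)


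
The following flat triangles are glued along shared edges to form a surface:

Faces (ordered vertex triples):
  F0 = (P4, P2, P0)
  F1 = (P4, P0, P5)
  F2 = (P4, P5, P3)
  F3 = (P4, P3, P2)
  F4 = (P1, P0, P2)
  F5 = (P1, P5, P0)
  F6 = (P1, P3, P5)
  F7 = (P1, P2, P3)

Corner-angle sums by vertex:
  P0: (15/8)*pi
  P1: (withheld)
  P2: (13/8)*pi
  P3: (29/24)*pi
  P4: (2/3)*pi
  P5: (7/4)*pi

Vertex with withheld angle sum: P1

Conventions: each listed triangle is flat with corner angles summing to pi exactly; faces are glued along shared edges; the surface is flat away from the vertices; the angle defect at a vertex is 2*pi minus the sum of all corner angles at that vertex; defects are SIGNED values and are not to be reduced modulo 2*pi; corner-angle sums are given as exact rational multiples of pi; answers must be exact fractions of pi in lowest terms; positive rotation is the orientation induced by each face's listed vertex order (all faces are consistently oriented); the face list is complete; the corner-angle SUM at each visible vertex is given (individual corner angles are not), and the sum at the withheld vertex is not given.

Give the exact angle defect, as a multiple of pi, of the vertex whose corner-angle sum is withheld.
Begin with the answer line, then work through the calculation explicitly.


Answer: defect(P1) = (9/8)*pi

V = 6, E = 12, F = 8; chi = V - E + F = 2
Gauss-Bonnet: total defect = 2*pi*chi = 4*pi; visible defects sum to (23/8)*pi


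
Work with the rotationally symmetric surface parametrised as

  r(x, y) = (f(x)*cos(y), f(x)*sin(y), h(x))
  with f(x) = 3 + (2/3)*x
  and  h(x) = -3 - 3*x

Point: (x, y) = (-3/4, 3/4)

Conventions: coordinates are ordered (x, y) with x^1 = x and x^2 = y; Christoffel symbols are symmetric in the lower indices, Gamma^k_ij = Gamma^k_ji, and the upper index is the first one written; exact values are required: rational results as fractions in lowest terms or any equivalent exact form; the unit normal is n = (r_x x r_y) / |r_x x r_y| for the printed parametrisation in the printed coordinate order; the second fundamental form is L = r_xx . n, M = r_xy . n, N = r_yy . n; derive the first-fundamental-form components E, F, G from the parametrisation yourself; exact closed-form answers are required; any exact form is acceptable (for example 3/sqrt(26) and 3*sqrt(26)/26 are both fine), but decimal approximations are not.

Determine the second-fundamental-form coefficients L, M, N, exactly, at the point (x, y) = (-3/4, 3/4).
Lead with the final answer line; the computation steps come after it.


Answer: L = 0, M = 0, N = -9*sqrt(85)/34

f = 5/2, f' = 2/3, f'' = 0, h' = -3, h'' = 0
E = 85/9, F = 0, G = 25/4; answer radicand W^2 = 85/9
unnormalised second-form numerators: l = 0, m = 0, n = -15/2; L = l/sqrt(85/9), and similarly M = m/sqrt(W^2), N = n/sqrt(W^2)


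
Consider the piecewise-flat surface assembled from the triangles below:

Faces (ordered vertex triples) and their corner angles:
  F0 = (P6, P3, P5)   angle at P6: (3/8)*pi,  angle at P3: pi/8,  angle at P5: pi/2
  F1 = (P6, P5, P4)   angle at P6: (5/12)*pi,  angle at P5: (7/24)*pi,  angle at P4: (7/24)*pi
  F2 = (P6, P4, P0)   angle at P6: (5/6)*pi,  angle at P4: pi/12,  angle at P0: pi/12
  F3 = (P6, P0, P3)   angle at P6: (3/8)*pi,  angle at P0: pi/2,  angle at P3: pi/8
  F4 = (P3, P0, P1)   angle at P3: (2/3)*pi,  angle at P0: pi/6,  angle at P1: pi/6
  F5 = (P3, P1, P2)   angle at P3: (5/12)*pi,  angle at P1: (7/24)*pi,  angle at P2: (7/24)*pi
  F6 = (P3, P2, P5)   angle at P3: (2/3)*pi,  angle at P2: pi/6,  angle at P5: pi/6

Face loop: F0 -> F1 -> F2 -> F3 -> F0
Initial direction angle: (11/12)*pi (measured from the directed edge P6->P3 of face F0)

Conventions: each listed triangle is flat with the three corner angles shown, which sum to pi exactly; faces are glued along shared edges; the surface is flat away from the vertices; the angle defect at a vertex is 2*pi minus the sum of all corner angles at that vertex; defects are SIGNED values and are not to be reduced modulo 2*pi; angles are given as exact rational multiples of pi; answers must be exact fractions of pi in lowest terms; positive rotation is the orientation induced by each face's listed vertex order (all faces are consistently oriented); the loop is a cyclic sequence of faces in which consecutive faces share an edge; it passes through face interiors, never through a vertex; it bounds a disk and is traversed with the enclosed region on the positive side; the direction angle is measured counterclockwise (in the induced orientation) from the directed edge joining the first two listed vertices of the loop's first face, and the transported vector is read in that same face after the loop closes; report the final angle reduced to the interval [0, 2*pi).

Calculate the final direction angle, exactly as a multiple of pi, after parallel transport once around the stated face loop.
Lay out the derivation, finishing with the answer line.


enclosed vertex P6: corner angles sum to 2*pi, defect = 2*pi - 2*pi = 0
holonomy = initial angle + sum of enclosed defects (mod 2*pi), positive in the induced orientation
final angle = (11/12)*pi + 0 = (11/12)*pi (mod 2*pi)

Answer: final direction angle = (11/12)*pi


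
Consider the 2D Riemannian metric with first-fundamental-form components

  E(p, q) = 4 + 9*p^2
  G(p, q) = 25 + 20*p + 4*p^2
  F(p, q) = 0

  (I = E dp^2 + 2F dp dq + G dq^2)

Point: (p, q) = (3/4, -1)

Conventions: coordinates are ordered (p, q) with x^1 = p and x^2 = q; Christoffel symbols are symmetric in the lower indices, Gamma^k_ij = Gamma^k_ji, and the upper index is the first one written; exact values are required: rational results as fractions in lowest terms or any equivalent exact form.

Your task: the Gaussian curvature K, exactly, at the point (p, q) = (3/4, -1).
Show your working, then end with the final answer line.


E = 145/16, F = 0, G = 169/4, EG - F^2 = 24505/64 at the point
E_p = 27/2, E_q = 0, F_p = 0, F_q = 0, G_p = 26, G_q = 0
E_qq = 0, F_pq = 0, G_pp = 8
Compute both Brioschi determinants and normalise by (EG - F^2)^2.
M1 = [[-E_qq/2 + F_pq - G_pp/2, E_p/2, F_p - E_q/2], [F_q - G_p/2, E, F], [G_q/2, F, G]] = [[-4, 27/4, 0], [-13, 145/16, 0], [0, 0, 169/4]]; det M1 = 17407/8
M2 = [[0, E_q/2, G_p/2], [E_q/2, E, F], [G_p/2, F, G]] = [[0, 0, 13], [0, 145/16, 0], [13, 0, 169/4]]; det M2 = -24505/16
det M1 - det M2 = 59319/16; K = 59319/16 / (24505/64)^2 = 6912/273325

Answer: K = 6912/273325


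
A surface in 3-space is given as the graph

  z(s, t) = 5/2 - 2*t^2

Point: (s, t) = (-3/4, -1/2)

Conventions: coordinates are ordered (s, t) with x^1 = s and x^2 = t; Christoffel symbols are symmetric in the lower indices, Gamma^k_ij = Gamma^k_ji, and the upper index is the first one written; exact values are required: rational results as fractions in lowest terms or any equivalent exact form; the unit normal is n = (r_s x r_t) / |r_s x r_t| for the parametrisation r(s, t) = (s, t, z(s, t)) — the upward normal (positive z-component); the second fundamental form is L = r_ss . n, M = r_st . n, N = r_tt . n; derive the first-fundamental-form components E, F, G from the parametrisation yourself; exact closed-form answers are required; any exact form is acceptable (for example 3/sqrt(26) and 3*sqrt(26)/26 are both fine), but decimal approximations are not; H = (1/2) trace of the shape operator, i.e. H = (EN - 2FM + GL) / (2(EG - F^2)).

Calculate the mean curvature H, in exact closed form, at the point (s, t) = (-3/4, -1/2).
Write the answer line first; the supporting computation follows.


Answer: H = -2*sqrt(5)/25

z_s = 0, z_t = 2, z_ss = 0, z_st = 0, z_tt = -4
E = 1, F = 0, G = 5; answer radicand W^2 = 5
unnormalised second-form numerators: l = 0, m = 0, n = -4; L = l/sqrt(5), and similarly M = m/sqrt(W^2), N = n/sqrt(W^2)
H = (E*n - 2*F*m + G*l) / (2*(EG - F^2)*sqrt(W^2)); E*n - 2*F*m + G*l = -4, EG - F^2 = 5, so H = (-2/5)/sqrt(5)


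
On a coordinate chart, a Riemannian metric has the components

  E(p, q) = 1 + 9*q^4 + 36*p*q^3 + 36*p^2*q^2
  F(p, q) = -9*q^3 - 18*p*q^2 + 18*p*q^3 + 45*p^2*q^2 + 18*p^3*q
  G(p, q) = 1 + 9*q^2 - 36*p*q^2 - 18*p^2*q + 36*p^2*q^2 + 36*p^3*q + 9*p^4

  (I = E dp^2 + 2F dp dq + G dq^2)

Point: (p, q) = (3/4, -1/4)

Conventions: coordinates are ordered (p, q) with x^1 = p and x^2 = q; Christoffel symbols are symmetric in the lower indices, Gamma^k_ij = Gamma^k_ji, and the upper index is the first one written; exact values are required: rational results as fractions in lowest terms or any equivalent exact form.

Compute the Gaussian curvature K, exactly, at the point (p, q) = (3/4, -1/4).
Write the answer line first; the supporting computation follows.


Answer: K = -184320/212521

E = 481/256, F = -315/256, G = 697/256, EG - F^2 = 461/128 at the point
E_p = 45/16, E_q = -45/8, F_p = -153/32, F_q = 81/32, G_p = 63/8, G_q = 63/16
E_qq = 27/4, F_pq = 9, G_pp = 135/4
Evaluate Brioschi's two determinant matrices M1, M2 and divide by (EG - F^2)^2.
M1 = [[-E_qq/2 + F_pq - G_pp/2, E_p/2, F_p - E_q/2], [F_q - G_p/2, E, F], [G_q/2, F, G]] = [[-45/4, 45/32, -63/32], [-45/32, 481/256, -315/256], [63/32, -315/256, 697/256]]; det M1 = -4437/128
M2 = [[0, E_q/2, G_p/2], [E_q/2, E, F], [G_p/2, F, G]] = [[0, -45/16, 63/16], [-45/16, 481/256, -315/256], [63/16, -315/256, 697/256]]; det M2 = -2997/128
det M1 - det M2 = -45/4; K = -45/4 / (461/128)^2 = -184320/212521


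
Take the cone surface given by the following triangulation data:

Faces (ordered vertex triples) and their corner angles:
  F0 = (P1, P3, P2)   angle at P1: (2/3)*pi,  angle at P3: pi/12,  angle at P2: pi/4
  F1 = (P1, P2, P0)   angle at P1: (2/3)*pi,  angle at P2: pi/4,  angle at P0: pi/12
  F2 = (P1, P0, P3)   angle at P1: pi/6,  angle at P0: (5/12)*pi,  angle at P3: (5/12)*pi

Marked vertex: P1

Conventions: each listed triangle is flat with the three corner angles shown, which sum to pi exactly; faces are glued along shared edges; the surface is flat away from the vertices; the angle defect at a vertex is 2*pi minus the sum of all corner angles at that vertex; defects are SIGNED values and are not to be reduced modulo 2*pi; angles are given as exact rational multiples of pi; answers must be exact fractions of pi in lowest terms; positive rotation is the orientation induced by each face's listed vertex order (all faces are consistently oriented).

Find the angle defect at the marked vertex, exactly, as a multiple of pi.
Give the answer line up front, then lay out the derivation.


Answer: defect(P1) = pi/2

Sum of corner angles at P1: (3/2)*pi
defect = 2*pi - (3/2)*pi


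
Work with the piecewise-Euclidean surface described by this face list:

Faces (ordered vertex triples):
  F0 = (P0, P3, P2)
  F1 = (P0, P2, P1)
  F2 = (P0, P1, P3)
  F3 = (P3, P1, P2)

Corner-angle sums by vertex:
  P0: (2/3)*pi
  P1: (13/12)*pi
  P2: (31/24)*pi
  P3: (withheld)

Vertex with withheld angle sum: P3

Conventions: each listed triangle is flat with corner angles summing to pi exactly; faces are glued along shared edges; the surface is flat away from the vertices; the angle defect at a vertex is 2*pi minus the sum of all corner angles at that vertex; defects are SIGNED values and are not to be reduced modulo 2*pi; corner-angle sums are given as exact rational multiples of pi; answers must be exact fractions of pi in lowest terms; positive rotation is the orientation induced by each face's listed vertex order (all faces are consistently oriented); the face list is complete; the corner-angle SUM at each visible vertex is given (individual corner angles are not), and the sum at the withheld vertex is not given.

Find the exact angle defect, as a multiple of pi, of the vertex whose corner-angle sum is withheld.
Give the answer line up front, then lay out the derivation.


Answer: defect(P3) = (25/24)*pi

V = 4, E = 6, F = 4; chi = V - E + F = 2
Gauss-Bonnet: total defect = 2*pi*chi = 4*pi; visible defects sum to (71/24)*pi


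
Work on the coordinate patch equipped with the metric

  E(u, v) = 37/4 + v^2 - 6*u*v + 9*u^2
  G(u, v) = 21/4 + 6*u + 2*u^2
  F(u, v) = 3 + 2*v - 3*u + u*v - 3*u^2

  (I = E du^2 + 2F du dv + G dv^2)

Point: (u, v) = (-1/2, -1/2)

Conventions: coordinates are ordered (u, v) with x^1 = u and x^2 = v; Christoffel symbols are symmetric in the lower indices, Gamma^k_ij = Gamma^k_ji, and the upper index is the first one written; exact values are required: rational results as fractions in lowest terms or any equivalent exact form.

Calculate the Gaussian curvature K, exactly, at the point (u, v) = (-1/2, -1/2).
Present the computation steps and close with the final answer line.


E = 41/4, F = 3, G = 11/4, EG - F^2 = 307/16 at the point
E_u = -6, E_v = 2, F_u = -1/2, F_v = 3/2, G_u = 4, G_v = 0
E_vv = 2, F_uv = 1, G_uu = 4
Using the Brioschi determinant formula for K from the metric derivatives:
M1 = [[-E_vv/2 + F_uv - G_uu/2, E_u/2, F_u - E_v/2], [F_v - G_u/2, E, F], [G_v/2, F, G]] = [[-2, -3, -3/2], [-1/2, 41/4, 3], [0, 3, 11/4]]; det M1 = -161/4
M2 = [[0, E_v/2, G_u/2], [E_v/2, E, F], [G_u/2, F, G]] = [[0, 1, 2], [1, 41/4, 3], [2, 3, 11/4]]; det M2 = -127/4
det M1 - det M2 = -17/2; K = -17/2 / (307/16)^2 = -2176/94249

Answer: K = -2176/94249


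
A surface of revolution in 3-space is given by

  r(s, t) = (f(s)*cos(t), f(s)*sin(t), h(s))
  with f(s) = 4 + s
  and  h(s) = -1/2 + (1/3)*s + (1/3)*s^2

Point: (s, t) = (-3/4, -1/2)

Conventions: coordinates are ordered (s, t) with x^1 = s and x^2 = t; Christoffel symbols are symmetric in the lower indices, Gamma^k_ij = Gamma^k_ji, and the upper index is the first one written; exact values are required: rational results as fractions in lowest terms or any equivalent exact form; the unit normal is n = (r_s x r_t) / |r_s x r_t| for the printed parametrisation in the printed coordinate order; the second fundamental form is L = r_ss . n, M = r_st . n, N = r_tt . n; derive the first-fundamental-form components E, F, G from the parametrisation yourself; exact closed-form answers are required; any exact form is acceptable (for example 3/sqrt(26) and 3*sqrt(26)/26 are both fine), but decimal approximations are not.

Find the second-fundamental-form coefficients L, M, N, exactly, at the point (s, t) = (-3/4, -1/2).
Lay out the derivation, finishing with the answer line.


f = 13/4, f' = 1, f'' = 0, h' = -1/6, h'' = 2/3
E = 37/36, F = 0, G = 169/16; answer radicand W^2 = 37/36
unnormalised second-form numerators: l = 2/3, m = 0, n = -13/24; L = l/sqrt(37/36), and similarly M = m/sqrt(W^2), N = n/sqrt(W^2)

Answer: L = 4*sqrt(37)/37, M = 0, N = -13*sqrt(37)/148


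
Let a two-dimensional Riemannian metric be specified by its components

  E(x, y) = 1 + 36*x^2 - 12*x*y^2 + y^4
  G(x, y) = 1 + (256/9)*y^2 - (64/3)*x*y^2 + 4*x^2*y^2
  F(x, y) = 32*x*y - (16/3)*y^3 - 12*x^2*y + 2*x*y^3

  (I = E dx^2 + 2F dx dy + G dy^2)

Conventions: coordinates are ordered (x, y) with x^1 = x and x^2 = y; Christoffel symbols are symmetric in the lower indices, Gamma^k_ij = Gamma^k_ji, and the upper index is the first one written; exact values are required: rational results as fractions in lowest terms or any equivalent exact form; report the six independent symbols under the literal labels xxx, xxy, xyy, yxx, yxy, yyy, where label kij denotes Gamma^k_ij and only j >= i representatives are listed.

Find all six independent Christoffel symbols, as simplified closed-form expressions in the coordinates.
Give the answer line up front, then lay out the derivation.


Answer: Gamma_xxx = (324*x - 54*y^2)/(36*x^2*y^2 + 324*x^2 - 300*x*y^2 + 9*y^4 + 256*y^2 + 9), Gamma_xxy = (-108*x*y + 18*y^3)/(36*x^2*y^2 + 324*x^2 - 300*x*y^2 + 9*y^4 + 256*y^2 + 9), Gamma_xyy = (-108*x^2 + 18*x*y^2 + 288*x - 48*y^2)/(36*x^2*y^2 + 324*x^2 - 300*x*y^2 + 9*y^4 + 256*y^2 + 9), Gamma_yxx = (-108*x*y + 288*y)/(36*x^2*y^2 + 324*x^2 - 300*x*y^2 + 9*y^4 + 256*y^2 + 9), Gamma_yxy = (36*x*y^2 - 96*y^2)/(36*x^2*y^2 + 324*x^2 - 300*x*y^2 + 9*y^4 + 256*y^2 + 9), Gamma_yyy = (36*x^2*y - 192*x*y + 256*y)/(36*x^2*y^2 + 324*x^2 - 300*x*y^2 + 9*y^4 + 256*y^2 + 9)

E = 1 + 36*x^2 - 12*x*y^2 + y^4; F = 32*x*y - (16/3)*y^3 - 12*x^2*y + 2*x*y^3; G = 1 + (256/9)*y^2 - (64/3)*x*y^2 + 4*x^2*y^2
Gamma^k_ij = (1/2) g^{kl} (d_i g_jl + d_j g_il - d_l g_ij), with g^inv = (1/(EG-F^2)) [[G, -F], [-F, E]]
first partials: E_x = 72*x - 12*y^2, E_y = -24*x*y + 4*y^3, F_x = 32*y - 24*x*y + 2*y^3, F_y = 32*x - 16*y^2 - 12*x^2 + 6*x*y^2, G_x = -(64/3)*y^2 + 8*x*y^2, G_y = (512/9)*y - (128/3)*x*y + 8*x^2*y
D = EG - F^2 = 1 + (256/9)*y^2 + 36*x^2 - (100/3)*x*y^2 + y^4 + 4*x^2*y^2
expanded: Gamma^x_xx = (G E_x - 2F F_x + F E_y)/(2D), Gamma^x_xy = (G E_y - F G_x)/(2D), Gamma^x_yy = (2G F_y - G G_x - F G_y)/(2D), Gamma^y_xx = (2E F_x - E E_y - F E_x)/(2D), Gamma^y_xy = (E G_x - F E_y)/(2D), Gamma^y_yy = (E G_y - 2F F_y + F G_x)/(2D); substitute and cancel common factors


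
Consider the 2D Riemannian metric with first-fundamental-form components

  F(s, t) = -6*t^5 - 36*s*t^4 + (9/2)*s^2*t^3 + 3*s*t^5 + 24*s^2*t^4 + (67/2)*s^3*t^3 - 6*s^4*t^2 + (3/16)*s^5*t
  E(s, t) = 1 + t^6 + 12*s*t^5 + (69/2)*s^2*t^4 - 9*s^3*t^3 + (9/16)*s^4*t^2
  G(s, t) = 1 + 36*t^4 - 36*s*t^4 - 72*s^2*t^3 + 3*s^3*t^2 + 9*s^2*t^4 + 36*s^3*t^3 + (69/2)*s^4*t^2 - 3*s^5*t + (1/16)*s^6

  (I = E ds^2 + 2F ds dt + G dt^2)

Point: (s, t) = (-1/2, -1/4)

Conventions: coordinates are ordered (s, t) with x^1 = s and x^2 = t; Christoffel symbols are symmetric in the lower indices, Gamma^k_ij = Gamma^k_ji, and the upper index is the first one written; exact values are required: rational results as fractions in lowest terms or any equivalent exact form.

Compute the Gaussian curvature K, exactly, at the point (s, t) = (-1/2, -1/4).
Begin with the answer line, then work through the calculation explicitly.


Answer: K = -147456/330625

E = 1049/1024, F = 65/512, G = 425/256, EG - F^2 = 1725/1024 at the point
E_s = -15/256, E_t = -15/32, F_s = -99/256, F_t = -261/128, G_s = -39/16, G_t = -273/32
E_tt = 219/32, F_st = 399/64, G_ss = 261/32
Using the Brioschi determinant formula for K from the metric derivatives:
M1 = [[-E_tt/2 + F_st - G_ss/2, E_s/2, F_s - E_t/2], [F_t - G_s/2, E, F], [G_t/2, F, G]] = [[-81/64, -15/512, -39/256], [-105/128, 1049/1024, 65/512], [-273/64, 65/512, 425/256]]; det M1 = -11493/4096
M2 = [[0, E_t/2, G_s/2], [E_t/2, E, F], [G_s/2, F, G]] = [[0, -15/64, -39/32], [-15/64, 1049/1024, 65/512], [-39/32, 65/512, 425/256]]; det M2 = -6309/4096
det M1 - det M2 = -81/64; K = -81/64 / (1725/1024)^2 = -147456/330625


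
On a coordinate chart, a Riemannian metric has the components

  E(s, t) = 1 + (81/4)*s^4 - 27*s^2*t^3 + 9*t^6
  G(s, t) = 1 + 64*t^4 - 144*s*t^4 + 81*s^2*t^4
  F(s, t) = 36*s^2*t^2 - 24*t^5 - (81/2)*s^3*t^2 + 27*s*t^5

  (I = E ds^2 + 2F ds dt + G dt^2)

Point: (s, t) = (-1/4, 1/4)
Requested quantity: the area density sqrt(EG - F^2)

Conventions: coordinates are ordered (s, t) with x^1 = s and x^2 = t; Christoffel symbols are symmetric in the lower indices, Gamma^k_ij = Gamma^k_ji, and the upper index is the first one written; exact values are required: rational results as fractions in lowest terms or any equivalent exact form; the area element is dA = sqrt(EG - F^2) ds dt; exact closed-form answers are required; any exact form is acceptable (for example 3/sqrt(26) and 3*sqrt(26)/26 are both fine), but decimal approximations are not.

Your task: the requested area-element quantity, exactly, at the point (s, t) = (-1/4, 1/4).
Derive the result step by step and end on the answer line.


E = 4321/4096, F = 615/4096, G = 5777/4096; EG - F^2 = 3001/2048

Answer: sqrt(EG - F^2) = sqrt(6002)/64


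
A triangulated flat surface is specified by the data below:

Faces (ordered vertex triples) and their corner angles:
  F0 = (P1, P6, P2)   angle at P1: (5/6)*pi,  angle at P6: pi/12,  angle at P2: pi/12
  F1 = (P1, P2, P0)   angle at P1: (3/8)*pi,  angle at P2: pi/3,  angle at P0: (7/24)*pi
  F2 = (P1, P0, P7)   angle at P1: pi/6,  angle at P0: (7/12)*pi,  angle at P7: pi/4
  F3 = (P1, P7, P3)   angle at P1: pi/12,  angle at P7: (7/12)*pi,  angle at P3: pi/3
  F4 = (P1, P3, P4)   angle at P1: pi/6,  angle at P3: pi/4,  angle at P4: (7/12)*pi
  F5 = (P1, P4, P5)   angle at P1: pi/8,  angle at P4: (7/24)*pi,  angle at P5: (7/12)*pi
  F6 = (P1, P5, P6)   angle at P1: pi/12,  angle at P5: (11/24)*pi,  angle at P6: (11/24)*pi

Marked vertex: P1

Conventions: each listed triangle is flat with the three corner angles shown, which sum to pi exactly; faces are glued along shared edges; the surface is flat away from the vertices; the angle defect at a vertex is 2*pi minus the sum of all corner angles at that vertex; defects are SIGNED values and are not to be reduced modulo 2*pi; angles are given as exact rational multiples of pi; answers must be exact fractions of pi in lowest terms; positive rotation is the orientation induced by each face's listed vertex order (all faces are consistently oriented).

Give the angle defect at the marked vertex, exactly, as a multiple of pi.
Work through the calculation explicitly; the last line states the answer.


Sum of corner angles at P1: (11/6)*pi
defect = 2*pi - (11/6)*pi

Answer: defect(P1) = pi/6


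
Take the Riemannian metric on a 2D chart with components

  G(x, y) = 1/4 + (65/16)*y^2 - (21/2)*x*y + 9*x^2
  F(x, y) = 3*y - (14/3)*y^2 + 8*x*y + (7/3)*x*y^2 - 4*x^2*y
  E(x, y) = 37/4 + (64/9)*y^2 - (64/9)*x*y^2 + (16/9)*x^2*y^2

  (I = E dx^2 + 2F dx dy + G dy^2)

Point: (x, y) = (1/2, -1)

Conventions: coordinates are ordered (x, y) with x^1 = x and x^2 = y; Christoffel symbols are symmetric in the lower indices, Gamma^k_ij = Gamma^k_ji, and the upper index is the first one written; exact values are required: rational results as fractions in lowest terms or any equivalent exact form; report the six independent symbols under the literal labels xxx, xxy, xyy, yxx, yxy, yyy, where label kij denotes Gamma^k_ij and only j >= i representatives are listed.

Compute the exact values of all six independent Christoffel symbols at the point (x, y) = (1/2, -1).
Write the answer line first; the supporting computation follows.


Answer: Gamma_xxx = -1792/12723, Gamma_xxy = 2904/4241, Gamma_xyy = -1609/4241, Gamma_yxx = 1072/12723, Gamma_yxy = 5836/4241, Gamma_yyy = -3695/4241

E = 53/4, F = -19/2, G = 189/16 at the point
E_x = -16/3, E_y = -8, F_x = -5/3, F_y = 13, G_x = 39/2, G_y = -107/8
EG - F^2 = 4241/64;  g^inv = (64/4241) * [[189/16, 19/2], [19/2, 53/4]]
first-kind symbols [ij,l] = (1/2)(d_i g_jl + d_j g_il - d_l g_ij): [xx,x] = E_x/2 = -8/3, [xx,y] = F_x - E_y/2 = 7/3, [xy,x] = E_y/2 = -4, [xy,y] = G_x/2 = 39/4, [yy,x] = F_y - G_x/2 = 13/4, [yy,y] = G_y/2 = -107/16
Gamma^x_ij = (G*[ij,x] - F*[ij,y])/(EG - F^2), Gamma^y_ij = (E*[ij,y] - F*[ij,x])/(EG - F^2)


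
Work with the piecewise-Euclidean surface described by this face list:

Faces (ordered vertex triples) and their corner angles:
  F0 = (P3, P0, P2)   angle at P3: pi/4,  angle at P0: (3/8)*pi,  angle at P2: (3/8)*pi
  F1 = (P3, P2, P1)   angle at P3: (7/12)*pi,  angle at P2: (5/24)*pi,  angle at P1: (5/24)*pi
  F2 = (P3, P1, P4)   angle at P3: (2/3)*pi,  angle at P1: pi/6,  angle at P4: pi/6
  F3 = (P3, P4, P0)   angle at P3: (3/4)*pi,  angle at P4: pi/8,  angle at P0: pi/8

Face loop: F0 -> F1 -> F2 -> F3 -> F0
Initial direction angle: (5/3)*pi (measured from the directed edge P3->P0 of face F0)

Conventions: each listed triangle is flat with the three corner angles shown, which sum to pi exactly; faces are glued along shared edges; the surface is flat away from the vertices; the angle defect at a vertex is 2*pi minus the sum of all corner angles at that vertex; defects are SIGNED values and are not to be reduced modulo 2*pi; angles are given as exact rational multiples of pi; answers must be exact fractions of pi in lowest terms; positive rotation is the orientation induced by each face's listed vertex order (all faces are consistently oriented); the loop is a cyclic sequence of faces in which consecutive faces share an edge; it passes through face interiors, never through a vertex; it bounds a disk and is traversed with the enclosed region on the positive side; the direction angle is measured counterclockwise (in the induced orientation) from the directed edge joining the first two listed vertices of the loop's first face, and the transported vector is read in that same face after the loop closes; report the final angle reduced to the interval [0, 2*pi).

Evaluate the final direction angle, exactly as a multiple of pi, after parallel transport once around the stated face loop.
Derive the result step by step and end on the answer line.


enclosed vertex P3: corner angles sum to (9/4)*pi, defect = 2*pi - (9/4)*pi = -pi/4
adding the enclosed defects to the starting angle (mod 2*pi, induced orientation) gives the holonomy
final angle = (5/3)*pi - pi/4 = (17/12)*pi (mod 2*pi)

Answer: final direction angle = (17/12)*pi
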